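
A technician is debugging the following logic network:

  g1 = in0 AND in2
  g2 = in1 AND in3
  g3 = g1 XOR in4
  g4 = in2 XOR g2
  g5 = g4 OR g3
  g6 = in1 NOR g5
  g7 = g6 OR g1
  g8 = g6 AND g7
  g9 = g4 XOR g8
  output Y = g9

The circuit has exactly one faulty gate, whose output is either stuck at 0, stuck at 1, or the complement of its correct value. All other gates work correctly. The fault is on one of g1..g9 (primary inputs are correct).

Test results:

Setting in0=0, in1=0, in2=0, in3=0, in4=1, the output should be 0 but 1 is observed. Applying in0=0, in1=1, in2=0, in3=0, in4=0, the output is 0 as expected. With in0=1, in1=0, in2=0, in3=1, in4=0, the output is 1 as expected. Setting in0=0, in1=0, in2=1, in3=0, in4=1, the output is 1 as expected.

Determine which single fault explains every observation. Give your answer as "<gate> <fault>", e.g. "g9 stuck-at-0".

g3 stuck-at-0

Fault-free values for test 1 (in0=0, in1=0, in2=0, in3=0, in4=1): g1=0, g2=0, g3=1, g4=0, g5=1, g6=0, g7=0, g8=0, g9=0, giving Y=0. Observed 1.
Test 1: faults giving observed 1 are {g1 stuck-at-1, g1 inverted output, g2 stuck-at-1, g2 inverted output, g3 stuck-at-0, g3 inverted output, g4 stuck-at-1, g4 inverted output, g5 stuck-at-0, g5 inverted output, g6 stuck-at-1, g6 inverted output, g8 stuck-at-1, g8 inverted output, g9 stuck-at-1, g9 inverted output}.
Test 2 (in0=0, in1=1, in2=0, in3=0, in4=0): fault-free g1=0, g2=0, g3=0, g4=0, g5=0, g6=0, g7=0, g8=0, g9=0 → 0; observed 0. Eliminates g2 stuck-at-1, g2 inverted output, g4 stuck-at-1, g4 inverted output, g6 stuck-at-1, g6 inverted output, g8 stuck-at-1, g8 inverted output, g9 stuck-at-1, g9 inverted output.
Test 3 (in0=1, in1=0, in2=0, in3=1, in4=0): fault-free g1=0, g2=0, g3=0, g4=0, g5=0, g6=1, g7=1, g8=1, g9=1 → 1; observed 1. Eliminates g1 stuck-at-1, g1 inverted output, g3 inverted output, g5 inverted output.
Test 4 (in0=0, in1=0, in2=1, in3=0, in4=1): fault-free g1=0, g2=0, g3=1, g4=1, g5=1, g6=0, g7=0, g8=0, g9=1 → 1; observed 1. Eliminates g5 stuck-at-0.
Only g3 stuck-at-0 is consistent with every test.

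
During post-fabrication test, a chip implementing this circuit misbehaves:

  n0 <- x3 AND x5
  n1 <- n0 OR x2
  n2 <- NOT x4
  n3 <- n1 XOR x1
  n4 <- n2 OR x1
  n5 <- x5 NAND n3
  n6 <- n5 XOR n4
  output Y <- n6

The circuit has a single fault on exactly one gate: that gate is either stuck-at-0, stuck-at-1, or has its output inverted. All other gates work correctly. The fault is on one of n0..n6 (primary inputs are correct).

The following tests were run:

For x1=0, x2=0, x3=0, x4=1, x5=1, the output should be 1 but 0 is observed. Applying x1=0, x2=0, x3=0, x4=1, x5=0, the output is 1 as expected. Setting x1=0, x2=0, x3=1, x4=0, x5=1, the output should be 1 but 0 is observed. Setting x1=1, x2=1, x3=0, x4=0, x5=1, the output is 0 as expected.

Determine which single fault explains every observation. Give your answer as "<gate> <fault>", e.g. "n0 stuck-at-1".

Fault-free values for test 1 (x1=0, x2=0, x3=0, x4=1, x5=1): n0=0, n1=0, n2=0, n3=0, n4=0, n5=1, n6=1, giving Y=1. Observed 0.
Test 1: faults giving observed 0 are {n0 stuck-at-1, n0 inverted output, n1 stuck-at-1, n1 inverted output, n2 stuck-at-1, n2 inverted output, n3 stuck-at-1, n3 inverted output, n4 stuck-at-1, n4 inverted output, n5 stuck-at-0, n5 inverted output, n6 stuck-at-0, n6 inverted output}.
Test 2 (x1=0, x2=0, x3=0, x4=1, x5=0): fault-free n0=0, n1=0, n2=0, n3=0, n4=0, n5=1, n6=1 → 1; observed 1. Eliminates n2 stuck-at-1, n2 inverted output, n4 stuck-at-1, n4 inverted output, n5 stuck-at-0, n5 inverted output, n6 stuck-at-0, n6 inverted output.
Test 3 (x1=0, x2=0, x3=1, x4=0, x5=1): fault-free n0=1, n1=1, n2=1, n3=1, n4=1, n5=0, n6=1 → 1; observed 0. Eliminates n0 stuck-at-1, n1 stuck-at-1, n3 stuck-at-1.
Test 4 (x1=1, x2=1, x3=0, x4=0, x5=1): fault-free n0=0, n1=1, n2=1, n3=0, n4=1, n5=1, n6=0 → 0; observed 0. Eliminates n1 inverted output, n3 inverted output.
Only n0 inverted output is consistent with every test.

n0 inverted output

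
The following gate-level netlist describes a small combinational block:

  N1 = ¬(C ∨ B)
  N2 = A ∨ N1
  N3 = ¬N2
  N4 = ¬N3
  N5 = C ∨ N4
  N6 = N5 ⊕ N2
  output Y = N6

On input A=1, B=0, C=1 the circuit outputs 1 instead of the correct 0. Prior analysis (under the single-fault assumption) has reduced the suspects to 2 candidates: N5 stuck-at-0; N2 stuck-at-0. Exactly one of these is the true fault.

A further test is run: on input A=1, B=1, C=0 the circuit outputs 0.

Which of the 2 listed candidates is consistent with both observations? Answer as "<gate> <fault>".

N2 stuck-at-0

Evaluate each candidate on input A=1, B=1, C=0:
  N5 stuck-at-0: N1=0, N2=1, N3=0, N4=1, N5=0 [stuck-at-0], N6=1 → 1 — eliminated
  N2 stuck-at-0: N1=0, N2=0 [stuck-at-0], N3=1, N4=0, N5=0, N6=0 → 0 — matches
Only N2 stuck-at-0 reproduces the observed 0.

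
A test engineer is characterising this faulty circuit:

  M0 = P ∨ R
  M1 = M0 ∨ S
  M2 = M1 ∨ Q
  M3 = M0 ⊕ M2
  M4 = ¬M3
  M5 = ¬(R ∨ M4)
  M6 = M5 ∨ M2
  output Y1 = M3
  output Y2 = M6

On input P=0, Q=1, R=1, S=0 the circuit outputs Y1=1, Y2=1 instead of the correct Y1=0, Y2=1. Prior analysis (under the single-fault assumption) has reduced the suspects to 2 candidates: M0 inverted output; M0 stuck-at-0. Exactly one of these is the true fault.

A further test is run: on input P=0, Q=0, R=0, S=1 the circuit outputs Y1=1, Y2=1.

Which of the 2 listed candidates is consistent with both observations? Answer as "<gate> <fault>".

Evaluate each candidate on input P=0, Q=0, R=0, S=1:
  M0 inverted output: M0=1 [inverted output], M1=1, M2=1, M3=0, M4=1, M5=0, M6=1 → Y1=0, Y2=1 — eliminated
  M0 stuck-at-0: M0=0 [stuck-at-0], M1=1, M2=1, M3=1, M4=0, M5=1, M6=1 → Y1=1, Y2=1 — matches
Only M0 stuck-at-0 reproduces the observed Y1=1, Y2=1.

M0 stuck-at-0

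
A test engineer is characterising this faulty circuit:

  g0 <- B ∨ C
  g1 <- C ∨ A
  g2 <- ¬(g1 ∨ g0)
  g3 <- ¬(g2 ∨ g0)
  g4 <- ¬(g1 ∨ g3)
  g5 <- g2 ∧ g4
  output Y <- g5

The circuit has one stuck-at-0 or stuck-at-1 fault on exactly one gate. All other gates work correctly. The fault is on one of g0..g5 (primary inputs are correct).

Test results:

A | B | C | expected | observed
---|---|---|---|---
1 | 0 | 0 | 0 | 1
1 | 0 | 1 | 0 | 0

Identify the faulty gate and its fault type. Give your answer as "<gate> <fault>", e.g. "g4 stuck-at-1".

g1 stuck-at-0

Fault-free values for test 1 (A=1, B=0, C=0): g0=0, g1=1, g2=0, g3=1, g4=0, g5=0, giving Y=0. Observed 1.
Test 1: faults giving observed 1 are {g1 stuck-at-0, g5 stuck-at-1}.
Test 2 (A=1, B=0, C=1): fault-free g0=1, g1=1, g2=0, g3=0, g4=0, g5=0 → 0; observed 0. Eliminates g5 stuck-at-1.
Only g1 stuck-at-0 is consistent with every test.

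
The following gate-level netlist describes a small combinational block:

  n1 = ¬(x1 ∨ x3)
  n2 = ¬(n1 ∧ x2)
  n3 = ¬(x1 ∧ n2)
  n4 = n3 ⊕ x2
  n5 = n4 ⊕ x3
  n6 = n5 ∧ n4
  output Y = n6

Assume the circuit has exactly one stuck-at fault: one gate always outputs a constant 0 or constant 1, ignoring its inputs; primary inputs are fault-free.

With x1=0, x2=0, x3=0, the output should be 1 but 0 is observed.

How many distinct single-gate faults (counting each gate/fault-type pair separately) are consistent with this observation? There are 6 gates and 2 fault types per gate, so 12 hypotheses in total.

4

Fault-free: n1=1, n2=1, n3=1, n4=1, n5=1, n6=1 → 1. Observed 0.
  n1 stuck-at-0: output 1 ✗
  n1 stuck-at-1: output 1 ✗
  n2 stuck-at-0: output 1 ✗
  n2 stuck-at-1: output 1 ✗
  n3 stuck-at-0: output 0 ✓
  n3 stuck-at-1: output 1 ✗
  n4 stuck-at-0: output 0 ✓
  n4 stuck-at-1: output 1 ✗
  n5 stuck-at-0: output 0 ✓
  n5 stuck-at-1: output 1 ✗
  n6 stuck-at-0: output 0 ✓
  n6 stuck-at-1: output 1 ✗
Consistent faults: {n3 stuck-at-0, n4 stuck-at-0, n5 stuck-at-0, n6 stuck-at-0} — 4 in all.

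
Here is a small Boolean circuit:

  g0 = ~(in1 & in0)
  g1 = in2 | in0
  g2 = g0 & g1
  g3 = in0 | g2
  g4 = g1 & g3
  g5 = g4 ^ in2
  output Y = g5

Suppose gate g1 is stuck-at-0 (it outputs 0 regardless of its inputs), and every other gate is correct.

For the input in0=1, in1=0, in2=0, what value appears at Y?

0

Propagate with g1 forced: g0=1, g1=0 [stuck-at-0], g2=0, g3=1, g4=0, g5=0.
So Y = 0. (Without the fault it would be 1.)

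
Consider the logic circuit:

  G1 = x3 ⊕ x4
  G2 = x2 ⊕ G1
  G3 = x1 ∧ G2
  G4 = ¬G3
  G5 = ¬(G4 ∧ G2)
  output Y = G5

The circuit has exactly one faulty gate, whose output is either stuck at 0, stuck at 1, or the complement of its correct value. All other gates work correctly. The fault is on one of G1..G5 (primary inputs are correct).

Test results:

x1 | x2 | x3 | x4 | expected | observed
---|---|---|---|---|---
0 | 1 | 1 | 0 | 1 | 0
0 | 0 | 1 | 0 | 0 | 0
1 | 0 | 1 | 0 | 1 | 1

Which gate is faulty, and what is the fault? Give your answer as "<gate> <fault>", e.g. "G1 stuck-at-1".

Fault-free values for test 1 (x1=0, x2=1, x3=1, x4=0): G1=1, G2=0, G3=0, G4=1, G5=1, giving Y=1. Observed 0.
Test 1: faults giving observed 0 are {G1 stuck-at-0, G1 inverted output, G2 stuck-at-1, G2 inverted output, G5 stuck-at-0, G5 inverted output}.
Test 2 (x1=0, x2=0, x3=1, x4=0): fault-free G1=1, G2=1, G3=0, G4=1, G5=0 → 0; observed 0. Eliminates G1 stuck-at-0, G1 inverted output, G2 inverted output, G5 inverted output.
Test 3 (x1=1, x2=0, x3=1, x4=0): fault-free G1=1, G2=1, G3=1, G4=0, G5=1 → 1; observed 1. Eliminates G5 stuck-at-0.
Only G2 stuck-at-1 is consistent with every test.

G2 stuck-at-1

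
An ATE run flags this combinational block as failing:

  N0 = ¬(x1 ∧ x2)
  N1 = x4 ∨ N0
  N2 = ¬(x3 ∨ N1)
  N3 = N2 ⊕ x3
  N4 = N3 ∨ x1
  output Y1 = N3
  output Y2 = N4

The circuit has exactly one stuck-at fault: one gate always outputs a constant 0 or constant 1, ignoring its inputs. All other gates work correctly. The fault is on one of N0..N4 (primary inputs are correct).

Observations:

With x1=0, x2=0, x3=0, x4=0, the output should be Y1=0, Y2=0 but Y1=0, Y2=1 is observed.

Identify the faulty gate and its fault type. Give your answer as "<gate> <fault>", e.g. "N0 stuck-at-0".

Fault-free values for test 1 (x1=0, x2=0, x3=0, x4=0): N0=1, N1=1, N2=0, N3=0, N4=0, giving Y1=0, Y2=0. Observed Y1=0, Y2=1.
Test 1: faults giving observed Y1=0, Y2=1 are {N4 stuck-at-1}.
Only N4 stuck-at-1 is consistent with every test.

N4 stuck-at-1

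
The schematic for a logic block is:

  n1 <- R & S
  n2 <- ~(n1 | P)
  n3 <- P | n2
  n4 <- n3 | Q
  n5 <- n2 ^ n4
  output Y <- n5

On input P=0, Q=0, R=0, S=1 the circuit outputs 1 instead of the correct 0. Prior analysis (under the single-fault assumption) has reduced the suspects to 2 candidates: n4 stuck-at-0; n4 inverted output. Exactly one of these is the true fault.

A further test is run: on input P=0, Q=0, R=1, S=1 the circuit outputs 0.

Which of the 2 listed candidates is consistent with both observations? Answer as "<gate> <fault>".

Evaluate each candidate on input P=0, Q=0, R=1, S=1:
  n4 stuck-at-0: n1=1, n2=0, n3=0, n4=0 [stuck-at-0], n5=0 → 0 — matches
  n4 inverted output: n1=1, n2=0, n3=0, n4=1 [inverted output], n5=1 → 1 — eliminated
Only n4 stuck-at-0 reproduces the observed 0.

n4 stuck-at-0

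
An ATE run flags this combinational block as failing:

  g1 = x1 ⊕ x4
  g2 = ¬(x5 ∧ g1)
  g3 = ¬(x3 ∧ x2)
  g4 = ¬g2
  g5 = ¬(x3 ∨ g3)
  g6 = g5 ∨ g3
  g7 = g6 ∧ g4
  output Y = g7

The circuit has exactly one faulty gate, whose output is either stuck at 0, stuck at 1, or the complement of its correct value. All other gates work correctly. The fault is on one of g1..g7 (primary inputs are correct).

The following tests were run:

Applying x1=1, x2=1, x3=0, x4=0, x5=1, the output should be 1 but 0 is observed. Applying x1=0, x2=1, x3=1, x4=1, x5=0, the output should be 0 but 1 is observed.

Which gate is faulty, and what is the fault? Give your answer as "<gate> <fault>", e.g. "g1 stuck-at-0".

Fault-free values for test 1 (x1=1, x2=1, x3=0, x4=0, x5=1): g1=1, g2=0, g3=1, g4=1, g5=0, g6=1, g7=1, giving Y=1. Observed 0.
Test 1: faults giving observed 0 are {g1 stuck-at-0, g1 inverted output, g2 stuck-at-1, g2 inverted output, g4 stuck-at-0, g4 inverted output, g6 stuck-at-0, g6 inverted output, g7 stuck-at-0, g7 inverted output}.
Test 2 (x1=0, x2=1, x3=1, x4=1, x5=0): fault-free g1=1, g2=1, g3=0, g4=0, g5=0, g6=0, g7=0 → 0; observed 1. Eliminates g1 stuck-at-0, g1 inverted output, g2 stuck-at-1, g2 inverted output, g4 stuck-at-0, g4 inverted output, g6 stuck-at-0, g6 inverted output, g7 stuck-at-0.
Only g7 inverted output is consistent with every test.

g7 inverted output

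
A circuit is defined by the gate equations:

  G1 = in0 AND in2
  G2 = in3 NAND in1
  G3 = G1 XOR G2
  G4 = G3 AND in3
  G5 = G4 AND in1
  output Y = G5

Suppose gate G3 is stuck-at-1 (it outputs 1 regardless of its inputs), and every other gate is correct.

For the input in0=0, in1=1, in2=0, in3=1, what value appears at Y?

Propagate with G3 forced: G1=0, G2=0, G3=1 [stuck-at-1], G4=1, G5=1.
So Y = 1. (Without the fault it would be 0.)

1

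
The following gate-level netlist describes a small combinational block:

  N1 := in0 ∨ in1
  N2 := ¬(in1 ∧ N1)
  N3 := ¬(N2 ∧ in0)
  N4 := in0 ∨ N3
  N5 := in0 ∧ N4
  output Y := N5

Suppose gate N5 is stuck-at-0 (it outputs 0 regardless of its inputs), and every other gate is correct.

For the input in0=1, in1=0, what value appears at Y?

Propagate with N5 forced: N1=1, N2=1, N3=0, N4=1, N5=0 [stuck-at-0].
So Y = 0. (Without the fault it would be 1.)

0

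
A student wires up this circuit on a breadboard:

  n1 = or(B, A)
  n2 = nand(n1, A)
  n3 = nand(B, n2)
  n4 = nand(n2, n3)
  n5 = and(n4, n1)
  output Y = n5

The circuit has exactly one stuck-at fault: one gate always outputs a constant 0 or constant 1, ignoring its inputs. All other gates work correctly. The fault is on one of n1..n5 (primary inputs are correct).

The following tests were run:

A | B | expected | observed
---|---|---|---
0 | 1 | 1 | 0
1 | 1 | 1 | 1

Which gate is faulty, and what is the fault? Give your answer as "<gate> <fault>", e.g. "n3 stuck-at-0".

Fault-free values for test 1 (A=0, B=1): n1=1, n2=1, n3=0, n4=1, n5=1, giving Y=1. Observed 0.
Test 1: faults giving observed 0 are {n1 stuck-at-0, n3 stuck-at-1, n4 stuck-at-0, n5 stuck-at-0}.
Test 2 (A=1, B=1): fault-free n1=1, n2=0, n3=1, n4=1, n5=1 → 1; observed 1. Eliminates n1 stuck-at-0, n4 stuck-at-0, n5 stuck-at-0.
Only n3 stuck-at-1 is consistent with every test.

n3 stuck-at-1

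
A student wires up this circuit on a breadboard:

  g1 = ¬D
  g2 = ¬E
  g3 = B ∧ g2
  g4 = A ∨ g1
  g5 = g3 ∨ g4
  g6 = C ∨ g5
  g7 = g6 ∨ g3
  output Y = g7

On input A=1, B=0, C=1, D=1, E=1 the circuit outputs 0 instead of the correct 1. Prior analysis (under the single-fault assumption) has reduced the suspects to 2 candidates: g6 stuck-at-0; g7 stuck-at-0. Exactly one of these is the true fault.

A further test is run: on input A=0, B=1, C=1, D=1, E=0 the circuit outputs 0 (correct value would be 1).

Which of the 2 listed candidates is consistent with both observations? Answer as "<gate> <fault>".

g7 stuck-at-0

Evaluate each candidate on input A=0, B=1, C=1, D=1, E=0:
  g6 stuck-at-0: g1=0, g2=1, g3=1, g4=0, g5=1, g6=0 [stuck-at-0], g7=1 → 1 — eliminated
  g7 stuck-at-0: g1=0, g2=1, g3=1, g4=0, g5=1, g6=1, g7=0 [stuck-at-0] → 0 — matches
Only g7 stuck-at-0 reproduces the observed 0.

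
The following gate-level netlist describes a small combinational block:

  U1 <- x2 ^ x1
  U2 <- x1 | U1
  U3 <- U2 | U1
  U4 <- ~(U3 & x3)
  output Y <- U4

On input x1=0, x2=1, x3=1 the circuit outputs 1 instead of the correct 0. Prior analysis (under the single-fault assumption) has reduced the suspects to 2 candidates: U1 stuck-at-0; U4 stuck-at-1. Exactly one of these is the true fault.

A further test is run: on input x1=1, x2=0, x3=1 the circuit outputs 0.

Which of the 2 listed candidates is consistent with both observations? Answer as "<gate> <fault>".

U1 stuck-at-0

Evaluate each candidate on input x1=1, x2=0, x3=1:
  U1 stuck-at-0: U1=0 [stuck-at-0], U2=1, U3=1, U4=0 → 0 — matches
  U4 stuck-at-1: U1=1, U2=1, U3=1, U4=1 [stuck-at-1] → 1 — eliminated
Only U1 stuck-at-0 reproduces the observed 0.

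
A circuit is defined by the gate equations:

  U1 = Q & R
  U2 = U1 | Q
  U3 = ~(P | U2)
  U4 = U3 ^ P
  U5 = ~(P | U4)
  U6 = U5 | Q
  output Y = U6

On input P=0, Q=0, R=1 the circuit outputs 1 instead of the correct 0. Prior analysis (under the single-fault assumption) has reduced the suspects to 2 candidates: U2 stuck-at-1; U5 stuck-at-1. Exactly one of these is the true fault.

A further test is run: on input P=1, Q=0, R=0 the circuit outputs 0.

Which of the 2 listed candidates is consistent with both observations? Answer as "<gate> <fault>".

Evaluate each candidate on input P=1, Q=0, R=0:
  U2 stuck-at-1: U1=0, U2=1 [stuck-at-1], U3=0, U4=1, U5=0, U6=0 → 0 — matches
  U5 stuck-at-1: U1=0, U2=0, U3=0, U4=1, U5=1 [stuck-at-1], U6=1 → 1 — eliminated
Only U2 stuck-at-1 reproduces the observed 0.

U2 stuck-at-1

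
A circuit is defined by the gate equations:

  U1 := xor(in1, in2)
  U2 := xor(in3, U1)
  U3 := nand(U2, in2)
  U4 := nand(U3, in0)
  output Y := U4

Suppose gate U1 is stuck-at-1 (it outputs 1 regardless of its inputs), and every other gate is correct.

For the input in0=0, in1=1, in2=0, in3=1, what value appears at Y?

Propagate with U1 forced: U1=1 [stuck-at-1], U2=0, U3=1, U4=1.
So Y = 1. (Same as the fault-free value — the fault is masked on this input.)

1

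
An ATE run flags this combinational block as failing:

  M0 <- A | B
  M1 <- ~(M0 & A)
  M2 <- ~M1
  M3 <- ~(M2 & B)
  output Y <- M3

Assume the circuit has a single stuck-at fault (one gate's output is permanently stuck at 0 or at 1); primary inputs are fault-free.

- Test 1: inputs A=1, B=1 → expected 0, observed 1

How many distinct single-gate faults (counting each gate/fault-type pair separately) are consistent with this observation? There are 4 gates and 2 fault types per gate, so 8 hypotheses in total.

4

Fault-free: M0=1, M1=0, M2=1, M3=0 → 0. Observed 1.
  M0 stuck-at-0: output 1 ✓
  M0 stuck-at-1: output 0 ✗
  M1 stuck-at-0: output 0 ✗
  M1 stuck-at-1: output 1 ✓
  M2 stuck-at-0: output 1 ✓
  M2 stuck-at-1: output 0 ✗
  M3 stuck-at-0: output 0 ✗
  M3 stuck-at-1: output 1 ✓
Consistent faults: {M0 stuck-at-0, M1 stuck-at-1, M2 stuck-at-0, M3 stuck-at-1} — 4 in all.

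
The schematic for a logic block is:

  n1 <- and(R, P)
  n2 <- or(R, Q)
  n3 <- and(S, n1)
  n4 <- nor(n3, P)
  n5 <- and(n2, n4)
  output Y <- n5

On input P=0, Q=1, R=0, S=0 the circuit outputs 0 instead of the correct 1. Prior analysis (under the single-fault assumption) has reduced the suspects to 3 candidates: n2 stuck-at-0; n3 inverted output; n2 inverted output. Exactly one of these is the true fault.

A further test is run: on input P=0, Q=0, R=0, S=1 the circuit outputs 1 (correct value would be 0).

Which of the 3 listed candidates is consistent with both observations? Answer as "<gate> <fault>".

Evaluate each candidate on input P=0, Q=0, R=0, S=1:
  n2 stuck-at-0: n1=0, n2=0 [stuck-at-0], n3=0, n4=1, n5=0 → 0 — eliminated
  n3 inverted output: n1=0, n2=0, n3=1 [inverted output], n4=0, n5=0 → 0 — eliminated
  n2 inverted output: n1=0, n2=1 [inverted output], n3=0, n4=1, n5=1 → 1 — matches
Only n2 inverted output reproduces the observed 1.

n2 inverted output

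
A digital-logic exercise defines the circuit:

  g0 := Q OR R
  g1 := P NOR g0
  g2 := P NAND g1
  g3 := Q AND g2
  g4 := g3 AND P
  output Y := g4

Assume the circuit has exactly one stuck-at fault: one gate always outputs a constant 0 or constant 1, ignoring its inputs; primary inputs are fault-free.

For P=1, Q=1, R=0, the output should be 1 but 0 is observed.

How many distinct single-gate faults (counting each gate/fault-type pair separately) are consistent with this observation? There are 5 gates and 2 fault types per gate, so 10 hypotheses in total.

Fault-free: g0=1, g1=0, g2=1, g3=1, g4=1 → 1. Observed 0.
  g0 stuck-at-0: output 1 ✗
  g0 stuck-at-1: output 1 ✗
  g1 stuck-at-0: output 1 ✗
  g1 stuck-at-1: output 0 ✓
  g2 stuck-at-0: output 0 ✓
  g2 stuck-at-1: output 1 ✗
  g3 stuck-at-0: output 0 ✓
  g3 stuck-at-1: output 1 ✗
  g4 stuck-at-0: output 0 ✓
  g4 stuck-at-1: output 1 ✗
Consistent faults: {g1 stuck-at-1, g2 stuck-at-0, g3 stuck-at-0, g4 stuck-at-0} — 4 in all.

4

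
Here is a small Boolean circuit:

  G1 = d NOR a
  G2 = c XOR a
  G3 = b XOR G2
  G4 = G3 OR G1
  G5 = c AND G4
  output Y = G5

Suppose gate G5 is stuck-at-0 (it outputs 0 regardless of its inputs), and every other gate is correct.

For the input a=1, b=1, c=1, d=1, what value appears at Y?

0

Propagate with G5 forced: G1=0, G2=0, G3=1, G4=1, G5=0 [stuck-at-0].
So Y = 0. (Without the fault it would be 1.)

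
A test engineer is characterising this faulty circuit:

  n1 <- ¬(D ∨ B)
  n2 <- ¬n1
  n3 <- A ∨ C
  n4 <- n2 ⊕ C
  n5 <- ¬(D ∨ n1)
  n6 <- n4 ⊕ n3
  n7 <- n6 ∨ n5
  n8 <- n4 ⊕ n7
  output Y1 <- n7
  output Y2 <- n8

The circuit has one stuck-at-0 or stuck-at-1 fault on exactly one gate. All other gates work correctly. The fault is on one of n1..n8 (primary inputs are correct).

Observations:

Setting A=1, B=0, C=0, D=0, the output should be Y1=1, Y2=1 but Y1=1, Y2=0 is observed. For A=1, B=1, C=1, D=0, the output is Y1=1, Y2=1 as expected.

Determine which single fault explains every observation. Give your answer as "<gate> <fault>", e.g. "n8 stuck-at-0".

n1 stuck-at-0

Fault-free values for test 1 (A=1, B=0, C=0, D=0): n1=1, n2=0, n3=1, n4=0, n5=0, n6=1, n7=1, n8=1, giving Y1=1, Y2=1. Observed Y1=1, Y2=0.
Test 1: faults giving observed Y1=1, Y2=0 are {n1 stuck-at-0, n8 stuck-at-0}.
Test 2 (A=1, B=1, C=1, D=0): fault-free n1=0, n2=1, n3=1, n4=0, n5=1, n6=1, n7=1, n8=1 → Y1=1, Y2=1; observed Y1=1, Y2=1. Eliminates n8 stuck-at-0.
Only n1 stuck-at-0 is consistent with every test.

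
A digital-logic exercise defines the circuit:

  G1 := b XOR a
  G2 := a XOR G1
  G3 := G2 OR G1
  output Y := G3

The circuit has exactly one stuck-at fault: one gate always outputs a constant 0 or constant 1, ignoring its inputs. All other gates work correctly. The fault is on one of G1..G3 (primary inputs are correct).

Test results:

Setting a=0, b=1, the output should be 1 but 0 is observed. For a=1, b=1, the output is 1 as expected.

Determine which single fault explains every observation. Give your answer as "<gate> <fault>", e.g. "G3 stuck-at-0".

G1 stuck-at-0

Fault-free values for test 1 (a=0, b=1): G1=1, G2=1, G3=1, giving Y=1. Observed 0.
Test 1: faults giving observed 0 are {G1 stuck-at-0, G3 stuck-at-0}.
Test 2 (a=1, b=1): fault-free G1=0, G2=1, G3=1 → 1; observed 1. Eliminates G3 stuck-at-0.
Only G1 stuck-at-0 is consistent with every test.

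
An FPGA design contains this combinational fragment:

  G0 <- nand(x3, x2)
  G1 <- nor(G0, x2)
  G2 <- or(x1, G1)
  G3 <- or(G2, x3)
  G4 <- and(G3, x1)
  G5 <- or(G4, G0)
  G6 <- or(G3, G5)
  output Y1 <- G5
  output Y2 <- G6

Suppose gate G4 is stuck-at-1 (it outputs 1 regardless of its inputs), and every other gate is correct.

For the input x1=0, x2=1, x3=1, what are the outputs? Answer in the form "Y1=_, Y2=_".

Y1=1, Y2=1

Propagate with G4 forced: G0=0, G1=0, G2=0, G3=1, G4=1 [stuck-at-1], G5=1, G6=1.
So the outputs are Y1=1, Y2=1. (Without the fault they would be Y1=0, Y2=1.)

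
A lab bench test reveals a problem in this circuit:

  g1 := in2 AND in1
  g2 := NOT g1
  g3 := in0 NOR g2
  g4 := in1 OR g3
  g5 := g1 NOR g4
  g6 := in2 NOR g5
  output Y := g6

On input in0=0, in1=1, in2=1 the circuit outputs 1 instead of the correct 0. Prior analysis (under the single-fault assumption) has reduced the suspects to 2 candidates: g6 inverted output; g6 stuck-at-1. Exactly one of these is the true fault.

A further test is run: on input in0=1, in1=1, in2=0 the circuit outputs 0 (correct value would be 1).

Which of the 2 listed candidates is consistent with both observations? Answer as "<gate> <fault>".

Evaluate each candidate on input in0=1, in1=1, in2=0:
  g6 inverted output: g1=0, g2=1, g3=0, g4=1, g5=0, g6=0 [inverted output] → 0 — matches
  g6 stuck-at-1: g1=0, g2=1, g3=0, g4=1, g5=0, g6=1 [stuck-at-1] → 1 — eliminated
Only g6 inverted output reproduces the observed 0.

g6 inverted output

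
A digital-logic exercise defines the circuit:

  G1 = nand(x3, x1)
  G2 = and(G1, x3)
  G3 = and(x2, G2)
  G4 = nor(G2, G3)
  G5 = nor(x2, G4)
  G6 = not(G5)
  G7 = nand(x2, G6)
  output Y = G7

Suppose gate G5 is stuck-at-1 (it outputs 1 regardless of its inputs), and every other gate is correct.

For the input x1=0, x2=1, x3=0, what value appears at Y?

1

Propagate with G5 forced: G1=1, G2=0, G3=0, G4=1, G5=1 [stuck-at-1], G6=0, G7=1.
So Y = 1. (Without the fault it would be 0.)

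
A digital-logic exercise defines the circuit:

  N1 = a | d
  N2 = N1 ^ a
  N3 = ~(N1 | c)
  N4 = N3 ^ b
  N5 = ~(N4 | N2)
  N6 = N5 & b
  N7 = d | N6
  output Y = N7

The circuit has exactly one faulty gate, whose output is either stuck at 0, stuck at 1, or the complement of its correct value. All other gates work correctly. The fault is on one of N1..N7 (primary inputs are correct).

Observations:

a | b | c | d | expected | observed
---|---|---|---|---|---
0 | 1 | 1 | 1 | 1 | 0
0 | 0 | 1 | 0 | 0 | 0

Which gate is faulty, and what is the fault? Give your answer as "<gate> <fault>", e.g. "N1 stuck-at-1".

Fault-free values for test 1 (a=0, b=1, c=1, d=1): N1=1, N2=1, N3=0, N4=1, N5=0, N6=0, N7=1, giving Y=1. Observed 0.
Test 1: faults giving observed 0 are {N7 stuck-at-0, N7 inverted output}.
Test 2 (a=0, b=0, c=1, d=0): fault-free N1=0, N2=0, N3=0, N4=0, N5=1, N6=0, N7=0 → 0; observed 0. Eliminates N7 inverted output.
Only N7 stuck-at-0 is consistent with every test.

N7 stuck-at-0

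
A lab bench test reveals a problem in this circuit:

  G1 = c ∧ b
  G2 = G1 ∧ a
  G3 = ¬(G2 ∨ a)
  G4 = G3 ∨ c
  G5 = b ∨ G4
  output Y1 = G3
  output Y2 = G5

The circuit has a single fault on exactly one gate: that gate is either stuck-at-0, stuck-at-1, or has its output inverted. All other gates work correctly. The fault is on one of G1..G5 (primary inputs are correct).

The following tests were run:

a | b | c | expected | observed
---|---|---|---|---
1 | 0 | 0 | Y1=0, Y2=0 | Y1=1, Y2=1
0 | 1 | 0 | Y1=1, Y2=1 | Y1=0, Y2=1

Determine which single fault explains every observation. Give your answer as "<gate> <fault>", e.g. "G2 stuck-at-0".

Fault-free values for test 1 (a=1, b=0, c=0): G1=0, G2=0, G3=0, G4=0, G5=0, giving Y1=0, Y2=0. Observed Y1=1, Y2=1.
Test 1: faults giving observed Y1=1, Y2=1 are {G3 stuck-at-1, G3 inverted output}.
Test 2 (a=0, b=1, c=0): fault-free G1=0, G2=0, G3=1, G4=1, G5=1 → Y1=1, Y2=1; observed Y1=0, Y2=1. Eliminates G3 stuck-at-1.
Only G3 inverted output is consistent with every test.

G3 inverted output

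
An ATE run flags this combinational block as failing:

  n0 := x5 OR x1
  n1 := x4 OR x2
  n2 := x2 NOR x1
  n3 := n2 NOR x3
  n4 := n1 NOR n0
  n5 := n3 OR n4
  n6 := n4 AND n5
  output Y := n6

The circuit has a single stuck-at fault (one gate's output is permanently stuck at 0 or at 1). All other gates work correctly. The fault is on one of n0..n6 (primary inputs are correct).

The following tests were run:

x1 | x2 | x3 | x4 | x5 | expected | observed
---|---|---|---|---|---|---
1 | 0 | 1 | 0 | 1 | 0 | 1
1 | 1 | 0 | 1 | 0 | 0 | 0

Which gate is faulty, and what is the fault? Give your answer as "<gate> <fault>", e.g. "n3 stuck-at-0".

n0 stuck-at-0

Fault-free values for test 1 (x1=1, x2=0, x3=1, x4=0, x5=1): n0=1, n1=0, n2=0, n3=0, n4=0, n5=0, n6=0, giving Y=0. Observed 1.
Test 1: faults giving observed 1 are {n0 stuck-at-0, n4 stuck-at-1, n6 stuck-at-1}.
Test 2 (x1=1, x2=1, x3=0, x4=1, x5=0): fault-free n0=1, n1=1, n2=0, n3=1, n4=0, n5=1, n6=0 → 0; observed 0. Eliminates n4 stuck-at-1, n6 stuck-at-1.
Only n0 stuck-at-0 is consistent with every test.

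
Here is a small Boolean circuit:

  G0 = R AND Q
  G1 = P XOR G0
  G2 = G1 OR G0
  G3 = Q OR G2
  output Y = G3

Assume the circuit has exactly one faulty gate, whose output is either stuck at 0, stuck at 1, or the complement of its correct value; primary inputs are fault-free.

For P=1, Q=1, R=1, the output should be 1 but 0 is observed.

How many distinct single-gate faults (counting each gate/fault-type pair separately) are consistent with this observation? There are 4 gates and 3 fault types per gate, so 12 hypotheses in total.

2

Fault-free: G0=1, G1=0, G2=1, G3=1 → 1. Observed 0.
  G0 stuck-at-0: output 1 ✗
  G0 stuck-at-1: output 1 ✗
  G0 inverted output: output 1 ✗
  G1 stuck-at-0: output 1 ✗
  G1 stuck-at-1: output 1 ✗
  G1 inverted output: output 1 ✗
  G2 stuck-at-0: output 1 ✗
  G2 stuck-at-1: output 1 ✗
  G2 inverted output: output 1 ✗
  G3 stuck-at-0: output 0 ✓
  G3 stuck-at-1: output 1 ✗
  G3 inverted output: output 0 ✓
Consistent faults: {G3 stuck-at-0, G3 inverted output} — 2 in all.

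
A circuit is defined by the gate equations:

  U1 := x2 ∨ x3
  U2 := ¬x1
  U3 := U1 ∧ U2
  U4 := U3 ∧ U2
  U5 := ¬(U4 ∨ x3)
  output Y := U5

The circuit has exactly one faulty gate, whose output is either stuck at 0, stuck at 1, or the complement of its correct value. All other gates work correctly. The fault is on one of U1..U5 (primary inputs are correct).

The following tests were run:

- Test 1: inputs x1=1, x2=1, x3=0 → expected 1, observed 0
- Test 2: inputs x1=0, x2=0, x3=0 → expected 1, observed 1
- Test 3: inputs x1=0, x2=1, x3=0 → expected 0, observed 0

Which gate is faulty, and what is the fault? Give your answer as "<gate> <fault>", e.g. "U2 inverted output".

Fault-free values for test 1 (x1=1, x2=1, x3=0): U1=1, U2=0, U3=0, U4=0, U5=1, giving Y=1. Observed 0.
Test 1: faults giving observed 0 are {U2 stuck-at-1, U2 inverted output, U4 stuck-at-1, U4 inverted output, U5 stuck-at-0, U5 inverted output}.
Test 2 (x1=0, x2=0, x3=0): fault-free U1=0, U2=1, U3=0, U4=0, U5=1 → 1; observed 1. Eliminates U4 stuck-at-1, U4 inverted output, U5 stuck-at-0, U5 inverted output.
Test 3 (x1=0, x2=1, x3=0): fault-free U1=1, U2=1, U3=1, U4=1, U5=0 → 0; observed 0. Eliminates U2 inverted output.
Only U2 stuck-at-1 is consistent with every test.

U2 stuck-at-1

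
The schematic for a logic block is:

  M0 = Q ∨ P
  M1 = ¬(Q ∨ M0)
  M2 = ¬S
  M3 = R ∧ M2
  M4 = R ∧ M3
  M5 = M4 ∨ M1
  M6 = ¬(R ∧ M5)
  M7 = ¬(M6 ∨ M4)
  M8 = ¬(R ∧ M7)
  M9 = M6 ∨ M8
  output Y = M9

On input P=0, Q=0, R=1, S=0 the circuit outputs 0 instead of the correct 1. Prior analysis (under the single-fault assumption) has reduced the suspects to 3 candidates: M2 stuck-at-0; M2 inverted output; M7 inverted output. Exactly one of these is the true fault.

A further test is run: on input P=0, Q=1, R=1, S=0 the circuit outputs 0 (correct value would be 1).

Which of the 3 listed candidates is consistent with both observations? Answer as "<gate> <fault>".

M7 inverted output

Evaluate each candidate on input P=0, Q=1, R=1, S=0:
  M2 stuck-at-0: M0=1, M1=0, M2=0 [stuck-at-0], M3=0, M4=0, M5=0, M6=1, M7=0, M8=1, M9=1 → 1 — eliminated
  M2 inverted output: M0=1, M1=0, M2=0 [inverted output], M3=0, M4=0, M5=0, M6=1, M7=0, M8=1, M9=1 → 1 — eliminated
  M7 inverted output: M0=1, M1=0, M2=1, M3=1, M4=1, M5=1, M6=0, M7=1 [inverted output], M8=0, M9=0 → 0 — matches
Only M7 inverted output reproduces the observed 0.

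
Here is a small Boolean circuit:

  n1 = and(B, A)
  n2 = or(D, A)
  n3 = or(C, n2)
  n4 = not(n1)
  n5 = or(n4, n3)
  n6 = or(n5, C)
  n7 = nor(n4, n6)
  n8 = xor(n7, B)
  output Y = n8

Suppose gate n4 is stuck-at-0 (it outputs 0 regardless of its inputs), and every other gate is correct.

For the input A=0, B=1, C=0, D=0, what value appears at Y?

Propagate with n4 forced: n1=0, n2=0, n3=0, n4=0 [stuck-at-0], n5=0, n6=0, n7=1, n8=0.
So Y = 0. (Without the fault it would be 1.)

0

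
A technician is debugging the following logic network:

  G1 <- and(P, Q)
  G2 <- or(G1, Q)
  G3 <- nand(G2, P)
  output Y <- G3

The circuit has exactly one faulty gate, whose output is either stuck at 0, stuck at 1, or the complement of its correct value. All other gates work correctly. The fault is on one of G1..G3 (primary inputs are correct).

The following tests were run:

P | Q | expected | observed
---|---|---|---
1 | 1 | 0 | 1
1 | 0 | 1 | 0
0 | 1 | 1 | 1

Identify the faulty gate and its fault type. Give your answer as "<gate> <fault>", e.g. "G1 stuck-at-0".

Fault-free values for test 1 (P=1, Q=1): G1=1, G2=1, G3=0, giving Y=0. Observed 1.
Test 1: faults giving observed 1 are {G2 stuck-at-0, G2 inverted output, G3 stuck-at-1, G3 inverted output}.
Test 2 (P=1, Q=0): fault-free G1=0, G2=0, G3=1 → 1; observed 0. Eliminates G2 stuck-at-0, G3 stuck-at-1.
Test 3 (P=0, Q=1): fault-free G1=0, G2=1, G3=1 → 1; observed 1. Eliminates G3 inverted output.
Only G2 inverted output is consistent with every test.

G2 inverted output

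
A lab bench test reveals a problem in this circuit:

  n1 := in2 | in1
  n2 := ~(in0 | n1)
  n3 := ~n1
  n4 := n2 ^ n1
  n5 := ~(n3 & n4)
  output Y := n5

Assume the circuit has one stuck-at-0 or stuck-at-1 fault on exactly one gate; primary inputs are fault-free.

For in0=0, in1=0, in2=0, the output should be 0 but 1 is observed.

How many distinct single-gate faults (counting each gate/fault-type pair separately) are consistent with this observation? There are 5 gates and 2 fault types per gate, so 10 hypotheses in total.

Fault-free: n1=0, n2=1, n3=1, n4=1, n5=0 → 0. Observed 1.
  n1 stuck-at-0: output 0 ✗
  n1 stuck-at-1: output 1 ✓
  n2 stuck-at-0: output 1 ✓
  n2 stuck-at-1: output 0 ✗
  n3 stuck-at-0: output 1 ✓
  n3 stuck-at-1: output 0 ✗
  n4 stuck-at-0: output 1 ✓
  n4 stuck-at-1: output 0 ✗
  n5 stuck-at-0: output 0 ✗
  n5 stuck-at-1: output 1 ✓
Consistent faults: {n1 stuck-at-1, n2 stuck-at-0, n3 stuck-at-0, n4 stuck-at-0, n5 stuck-at-1} — 5 in all.

5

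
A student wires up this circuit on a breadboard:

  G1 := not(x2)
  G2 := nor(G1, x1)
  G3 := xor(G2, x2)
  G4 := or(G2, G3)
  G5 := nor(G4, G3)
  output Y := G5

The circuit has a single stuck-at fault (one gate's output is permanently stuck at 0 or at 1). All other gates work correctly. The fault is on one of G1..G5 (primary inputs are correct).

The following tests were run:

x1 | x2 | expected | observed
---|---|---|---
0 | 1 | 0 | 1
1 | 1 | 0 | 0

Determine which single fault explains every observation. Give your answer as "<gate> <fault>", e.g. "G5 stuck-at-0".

Fault-free values for test 1 (x1=0, x2=1): G1=0, G2=1, G3=0, G4=1, G5=0, giving Y=0. Observed 1.
Test 1: faults giving observed 1 are {G4 stuck-at-0, G5 stuck-at-1}.
Test 2 (x1=1, x2=1): fault-free G1=0, G2=0, G3=1, G4=1, G5=0 → 0; observed 0. Eliminates G5 stuck-at-1.
Only G4 stuck-at-0 is consistent with every test.

G4 stuck-at-0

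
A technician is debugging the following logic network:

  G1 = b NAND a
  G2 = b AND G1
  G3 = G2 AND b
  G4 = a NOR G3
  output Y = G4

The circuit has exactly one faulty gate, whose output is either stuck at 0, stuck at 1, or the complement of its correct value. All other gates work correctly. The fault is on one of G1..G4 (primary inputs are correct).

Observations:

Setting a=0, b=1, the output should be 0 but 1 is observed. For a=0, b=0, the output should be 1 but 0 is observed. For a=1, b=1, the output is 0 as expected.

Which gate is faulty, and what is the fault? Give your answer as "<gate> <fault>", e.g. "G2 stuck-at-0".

G3 inverted output

Fault-free values for test 1 (a=0, b=1): G1=1, G2=1, G3=1, G4=0, giving Y=0. Observed 1.
Test 1: faults giving observed 1 are {G1 stuck-at-0, G1 inverted output, G2 stuck-at-0, G2 inverted output, G3 stuck-at-0, G3 inverted output, G4 stuck-at-1, G4 inverted output}.
Test 2 (a=0, b=0): fault-free G1=1, G2=0, G3=0, G4=1 → 1; observed 0. Eliminates G1 stuck-at-0, G1 inverted output, G2 stuck-at-0, G2 inverted output, G3 stuck-at-0, G4 stuck-at-1.
Test 3 (a=1, b=1): fault-free G1=0, G2=0, G3=0, G4=0 → 0; observed 0. Eliminates G4 inverted output.
Only G3 inverted output is consistent with every test.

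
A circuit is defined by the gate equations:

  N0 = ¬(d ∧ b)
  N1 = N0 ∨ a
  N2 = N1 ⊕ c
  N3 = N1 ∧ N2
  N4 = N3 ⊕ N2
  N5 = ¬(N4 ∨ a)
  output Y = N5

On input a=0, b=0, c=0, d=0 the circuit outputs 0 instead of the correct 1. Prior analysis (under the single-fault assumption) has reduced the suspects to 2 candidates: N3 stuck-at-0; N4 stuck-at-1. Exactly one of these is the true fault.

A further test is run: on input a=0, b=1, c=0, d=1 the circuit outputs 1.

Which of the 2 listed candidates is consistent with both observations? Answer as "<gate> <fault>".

N3 stuck-at-0

Evaluate each candidate on input a=0, b=1, c=0, d=1:
  N3 stuck-at-0: N0=0, N1=0, N2=0, N3=0 [stuck-at-0], N4=0, N5=1 → 1 — matches
  N4 stuck-at-1: N0=0, N1=0, N2=0, N3=0, N4=1 [stuck-at-1], N5=0 → 0 — eliminated
Only N3 stuck-at-0 reproduces the observed 1.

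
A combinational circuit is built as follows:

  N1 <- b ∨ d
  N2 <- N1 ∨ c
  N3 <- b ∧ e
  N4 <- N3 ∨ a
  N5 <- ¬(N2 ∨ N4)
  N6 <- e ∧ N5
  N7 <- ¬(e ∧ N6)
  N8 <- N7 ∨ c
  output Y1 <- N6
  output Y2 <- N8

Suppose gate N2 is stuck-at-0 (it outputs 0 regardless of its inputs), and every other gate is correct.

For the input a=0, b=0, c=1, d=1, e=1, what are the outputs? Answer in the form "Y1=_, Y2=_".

Propagate with N2 forced: N1=1, N2=0 [stuck-at-0], N3=0, N4=0, N5=1, N6=1, N7=0, N8=1.
So the outputs are Y1=1, Y2=1. (Without the fault they would be Y1=0, Y2=1.)

Y1=1, Y2=1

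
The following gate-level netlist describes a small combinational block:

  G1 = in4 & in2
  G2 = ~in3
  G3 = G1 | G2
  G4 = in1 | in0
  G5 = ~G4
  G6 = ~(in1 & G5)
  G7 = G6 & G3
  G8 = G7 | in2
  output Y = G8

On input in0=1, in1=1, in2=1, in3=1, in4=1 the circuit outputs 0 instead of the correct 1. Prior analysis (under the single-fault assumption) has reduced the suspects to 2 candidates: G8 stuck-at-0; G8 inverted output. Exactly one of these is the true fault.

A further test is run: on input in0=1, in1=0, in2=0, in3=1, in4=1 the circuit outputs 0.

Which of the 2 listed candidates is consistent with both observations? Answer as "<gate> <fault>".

G8 stuck-at-0

Evaluate each candidate on input in0=1, in1=0, in2=0, in3=1, in4=1:
  G8 stuck-at-0: G1=0, G2=0, G3=0, G4=1, G5=0, G6=1, G7=0, G8=0 [stuck-at-0] → 0 — matches
  G8 inverted output: G1=0, G2=0, G3=0, G4=1, G5=0, G6=1, G7=0, G8=1 [inverted output] → 1 — eliminated
Only G8 stuck-at-0 reproduces the observed 0.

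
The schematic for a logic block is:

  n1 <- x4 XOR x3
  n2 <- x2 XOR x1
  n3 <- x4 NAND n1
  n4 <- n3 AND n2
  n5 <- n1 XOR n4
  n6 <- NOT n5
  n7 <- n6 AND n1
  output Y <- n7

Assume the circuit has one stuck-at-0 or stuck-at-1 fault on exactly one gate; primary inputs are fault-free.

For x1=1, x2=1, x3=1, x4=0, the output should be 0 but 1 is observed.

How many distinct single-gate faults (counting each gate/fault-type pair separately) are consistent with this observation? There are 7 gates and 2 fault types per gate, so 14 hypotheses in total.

5

Fault-free: n1=1, n2=0, n3=1, n4=0, n5=1, n6=0, n7=0 → 0. Observed 1.
  n1 stuck-at-0: output 0 ✗
  n1 stuck-at-1: output 0 ✗
  n2 stuck-at-0: output 0 ✗
  n2 stuck-at-1: output 1 ✓
  n3 stuck-at-0: output 0 ✗
  n3 stuck-at-1: output 0 ✗
  n4 stuck-at-0: output 0 ✗
  n4 stuck-at-1: output 1 ✓
  n5 stuck-at-0: output 1 ✓
  n5 stuck-at-1: output 0 ✗
  n6 stuck-at-0: output 0 ✗
  n6 stuck-at-1: output 1 ✓
  n7 stuck-at-0: output 0 ✗
  n7 stuck-at-1: output 1 ✓
Consistent faults: {n2 stuck-at-1, n4 stuck-at-1, n5 stuck-at-0, n6 stuck-at-1, n7 stuck-at-1} — 5 in all.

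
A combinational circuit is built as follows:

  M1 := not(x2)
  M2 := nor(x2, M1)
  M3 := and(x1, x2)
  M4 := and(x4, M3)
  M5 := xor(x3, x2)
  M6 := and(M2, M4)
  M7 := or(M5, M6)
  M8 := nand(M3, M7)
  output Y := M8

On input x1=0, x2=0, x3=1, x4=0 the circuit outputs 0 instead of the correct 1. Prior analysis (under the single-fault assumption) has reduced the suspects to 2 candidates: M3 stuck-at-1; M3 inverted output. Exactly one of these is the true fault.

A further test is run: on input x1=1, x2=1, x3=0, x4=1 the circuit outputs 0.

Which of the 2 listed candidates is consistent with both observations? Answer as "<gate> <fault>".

M3 stuck-at-1

Evaluate each candidate on input x1=1, x2=1, x3=0, x4=1:
  M3 stuck-at-1: M1=0, M2=0, M3=1 [stuck-at-1], M4=1, M5=1, M6=0, M7=1, M8=0 → 0 — matches
  M3 inverted output: M1=0, M2=0, M3=0 [inverted output], M4=0, M5=1, M6=0, M7=1, M8=1 → 1 — eliminated
Only M3 stuck-at-1 reproduces the observed 0.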